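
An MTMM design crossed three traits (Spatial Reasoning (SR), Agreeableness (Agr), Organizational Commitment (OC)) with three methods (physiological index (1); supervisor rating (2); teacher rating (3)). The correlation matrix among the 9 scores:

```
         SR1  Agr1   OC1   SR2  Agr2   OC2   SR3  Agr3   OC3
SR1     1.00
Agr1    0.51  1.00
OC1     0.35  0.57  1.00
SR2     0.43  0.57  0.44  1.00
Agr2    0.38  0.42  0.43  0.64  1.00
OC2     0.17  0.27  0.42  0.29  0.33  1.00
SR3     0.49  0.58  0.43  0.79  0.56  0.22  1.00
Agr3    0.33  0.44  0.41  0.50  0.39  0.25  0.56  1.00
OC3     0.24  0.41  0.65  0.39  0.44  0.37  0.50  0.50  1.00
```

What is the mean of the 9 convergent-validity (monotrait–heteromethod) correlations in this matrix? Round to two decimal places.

Convergent values: 0.43, 0.49, 0.79, 0.42, 0.44, 0.39, 0.42, 0.65, 0.37; mean = 4.40/9 = 0.49.

0.49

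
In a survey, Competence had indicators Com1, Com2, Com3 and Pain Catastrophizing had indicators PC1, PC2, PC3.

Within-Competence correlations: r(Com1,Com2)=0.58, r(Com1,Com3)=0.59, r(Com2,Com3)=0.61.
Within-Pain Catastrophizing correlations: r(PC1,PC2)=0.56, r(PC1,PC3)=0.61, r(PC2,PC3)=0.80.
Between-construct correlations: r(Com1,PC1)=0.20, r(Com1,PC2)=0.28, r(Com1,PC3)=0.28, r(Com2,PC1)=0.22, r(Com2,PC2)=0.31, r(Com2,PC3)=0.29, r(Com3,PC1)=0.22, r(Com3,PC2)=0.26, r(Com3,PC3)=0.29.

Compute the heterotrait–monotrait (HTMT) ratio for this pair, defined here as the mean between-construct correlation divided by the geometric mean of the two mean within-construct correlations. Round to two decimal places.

0.42

Between-construct mean = 2.35/9 = 0.2611.
Mean within-Com = 1.78/3 = 0.5933; mean within-PC = 1.97/3 = 0.6567.
Geometric mean = √(0.5933 × 0.6567) = 0.6242.
HTMT = 0.2611 / 0.6242 = 0.42.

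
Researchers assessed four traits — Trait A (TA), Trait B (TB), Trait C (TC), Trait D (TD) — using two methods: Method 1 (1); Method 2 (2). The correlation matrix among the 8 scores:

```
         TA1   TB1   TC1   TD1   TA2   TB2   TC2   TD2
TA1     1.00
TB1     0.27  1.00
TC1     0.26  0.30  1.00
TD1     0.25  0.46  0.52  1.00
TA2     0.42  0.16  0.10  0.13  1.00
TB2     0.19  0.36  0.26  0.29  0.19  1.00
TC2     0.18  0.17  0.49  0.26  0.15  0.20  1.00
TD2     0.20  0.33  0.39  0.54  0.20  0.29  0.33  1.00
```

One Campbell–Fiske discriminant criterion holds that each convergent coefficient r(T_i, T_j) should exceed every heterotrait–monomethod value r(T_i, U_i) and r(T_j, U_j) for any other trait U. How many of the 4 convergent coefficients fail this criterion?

2

Checking each validity diagonal entry against its comparison values:
TA (methods 1·2): 0.42 vs {0.27, 0.19, 0.26, 0.15, 0.25, 0.20} → pass.
TB (methods 1·2): 0.36 vs {0.27, 0.19, 0.30, 0.20, 0.46, 0.29} → fail.
TC (methods 1·2): 0.49 vs {0.26, 0.15, 0.30, 0.20, 0.52, 0.33} → fail.
TD (methods 1·2): 0.54 vs {0.25, 0.20, 0.46, 0.29, 0.52, 0.33} → pass.
2 of 4 fail.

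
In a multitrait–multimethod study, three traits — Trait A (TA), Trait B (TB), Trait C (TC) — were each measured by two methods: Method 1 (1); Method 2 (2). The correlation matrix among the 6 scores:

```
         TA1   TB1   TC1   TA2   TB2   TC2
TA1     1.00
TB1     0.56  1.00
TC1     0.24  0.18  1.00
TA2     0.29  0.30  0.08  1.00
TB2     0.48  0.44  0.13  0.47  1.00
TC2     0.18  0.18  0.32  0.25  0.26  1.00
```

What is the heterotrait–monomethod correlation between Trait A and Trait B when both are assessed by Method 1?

0.56

Different traits, same method: r(TA1, TB1) = 0.56.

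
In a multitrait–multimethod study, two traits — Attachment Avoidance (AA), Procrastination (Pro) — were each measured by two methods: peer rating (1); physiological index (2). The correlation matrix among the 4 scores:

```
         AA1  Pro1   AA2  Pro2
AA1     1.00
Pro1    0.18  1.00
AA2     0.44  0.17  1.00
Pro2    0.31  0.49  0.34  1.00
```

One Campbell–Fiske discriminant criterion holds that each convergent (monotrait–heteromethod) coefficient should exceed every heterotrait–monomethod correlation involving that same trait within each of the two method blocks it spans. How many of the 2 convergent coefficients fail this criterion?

0

Checking each validity diagonal entry against its comparison values:
AA (methods 1·2): 0.44 vs {0.18, 0.34} → pass.
Pro (methods 1·2): 0.49 vs {0.18, 0.34} → pass.
0 of 2 fail.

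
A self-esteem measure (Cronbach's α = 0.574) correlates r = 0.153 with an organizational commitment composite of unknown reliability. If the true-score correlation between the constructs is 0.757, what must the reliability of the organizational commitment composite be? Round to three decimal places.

r_true = r_obs / √(r_xx · r_yy) ⇒ 0.757 = 0.153 / √(0.574 · r_yy).
√(0.574 · r_yy) = 0.153 / 0.757 = 0.2021; 0.574 · r_yy = 0.0408; r_yy = 0.0408 / 0.574 ≈ 0.071.

0.071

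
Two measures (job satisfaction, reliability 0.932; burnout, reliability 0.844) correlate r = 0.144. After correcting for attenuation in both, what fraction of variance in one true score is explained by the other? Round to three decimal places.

0.026

Disattenuated r = 0.144 / √(0.932 × 0.844) = 0.144 / 0.8869 = 0.1624.
Shared true-score variance = 0.1624² = 0.0264 ≈ 0.026.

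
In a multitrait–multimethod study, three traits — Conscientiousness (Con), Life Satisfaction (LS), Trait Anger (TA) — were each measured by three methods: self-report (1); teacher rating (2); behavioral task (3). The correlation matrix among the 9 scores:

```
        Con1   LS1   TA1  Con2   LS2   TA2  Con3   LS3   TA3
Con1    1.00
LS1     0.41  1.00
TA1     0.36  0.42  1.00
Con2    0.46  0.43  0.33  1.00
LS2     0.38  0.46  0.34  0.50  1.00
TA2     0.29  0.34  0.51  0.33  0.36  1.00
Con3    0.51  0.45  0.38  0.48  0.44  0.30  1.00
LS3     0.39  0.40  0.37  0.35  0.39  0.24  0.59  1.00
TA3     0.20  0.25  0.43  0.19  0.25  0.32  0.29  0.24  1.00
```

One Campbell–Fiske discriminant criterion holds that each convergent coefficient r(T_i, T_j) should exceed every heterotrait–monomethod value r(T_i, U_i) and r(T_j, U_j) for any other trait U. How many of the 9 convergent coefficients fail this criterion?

Checking each validity diagonal entry against its comparison values:
Con (methods 1·2): 0.46 vs {0.41, 0.50, 0.36, 0.33} → fail.
Con (methods 1·3): 0.51 vs {0.41, 0.59, 0.36, 0.29} → fail.
Con (methods 2·3): 0.48 vs {0.50, 0.59, 0.33, 0.29} → fail.
LS (methods 1·2): 0.46 vs {0.41, 0.50, 0.42, 0.36} → fail.
LS (methods 1·3): 0.40 vs {0.41, 0.59, 0.42, 0.24} → fail.
LS (methods 2·3): 0.39 vs {0.50, 0.59, 0.36, 0.24} → fail.
TA (methods 1·2): 0.51 vs {0.36, 0.33, 0.42, 0.36} → pass.
TA (methods 1·3): 0.43 vs {0.36, 0.29, 0.42, 0.24} → pass.
TA (methods 2·3): 0.32 vs {0.33, 0.29, 0.36, 0.24} → fail.
7 of 9 fail.

7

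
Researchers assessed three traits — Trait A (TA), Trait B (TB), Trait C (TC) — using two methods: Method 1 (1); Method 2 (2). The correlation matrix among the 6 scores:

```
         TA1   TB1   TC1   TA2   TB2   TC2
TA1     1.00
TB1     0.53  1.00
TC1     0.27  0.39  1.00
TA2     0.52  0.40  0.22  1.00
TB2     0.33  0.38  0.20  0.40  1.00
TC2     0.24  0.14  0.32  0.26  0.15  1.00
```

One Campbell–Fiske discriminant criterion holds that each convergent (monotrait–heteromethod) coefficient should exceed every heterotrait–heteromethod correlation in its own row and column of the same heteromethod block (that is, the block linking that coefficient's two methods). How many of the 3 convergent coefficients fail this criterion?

1

Checking each validity diagonal entry against its comparison values:
TA (methods 1·2): 0.52 vs {0.33, 0.40, 0.24, 0.22} → pass.
TB (methods 1·2): 0.38 vs {0.40, 0.33, 0.14, 0.20} → fail.
TC (methods 1·2): 0.32 vs {0.22, 0.24, 0.20, 0.14} → pass.
1 of 3 fail.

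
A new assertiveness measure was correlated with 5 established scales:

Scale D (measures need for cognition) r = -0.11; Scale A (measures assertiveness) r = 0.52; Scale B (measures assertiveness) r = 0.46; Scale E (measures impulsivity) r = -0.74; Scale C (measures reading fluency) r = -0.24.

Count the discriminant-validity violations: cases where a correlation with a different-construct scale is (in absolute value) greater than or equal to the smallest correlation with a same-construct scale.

Convergent (same construct = assertiveness): Scale A, Scale B.
Smallest convergent = 0.46. Discriminant |r|: 0.11, 0.74, 0.24; count ≥ 0.46 → 1.

1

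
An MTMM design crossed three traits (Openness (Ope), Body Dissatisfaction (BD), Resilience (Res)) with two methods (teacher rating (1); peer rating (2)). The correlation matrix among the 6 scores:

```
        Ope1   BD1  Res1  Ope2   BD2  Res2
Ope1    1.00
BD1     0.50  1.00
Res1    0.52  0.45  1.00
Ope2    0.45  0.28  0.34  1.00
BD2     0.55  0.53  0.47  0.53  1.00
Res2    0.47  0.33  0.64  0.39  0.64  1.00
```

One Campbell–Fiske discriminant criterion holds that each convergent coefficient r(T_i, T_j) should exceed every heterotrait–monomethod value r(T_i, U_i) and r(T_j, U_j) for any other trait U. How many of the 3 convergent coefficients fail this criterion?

Each convergent coefficient versus the relevant comparison correlations:
Ope (methods 1·2): 0.45 vs {0.50, 0.53, 0.52, 0.39} → fail.
BD (methods 1·2): 0.53 vs {0.50, 0.53, 0.45, 0.64} → fail.
Res (methods 1·2): 0.64 vs {0.52, 0.39, 0.45, 0.64} → fail.
3 of 3 fail.

3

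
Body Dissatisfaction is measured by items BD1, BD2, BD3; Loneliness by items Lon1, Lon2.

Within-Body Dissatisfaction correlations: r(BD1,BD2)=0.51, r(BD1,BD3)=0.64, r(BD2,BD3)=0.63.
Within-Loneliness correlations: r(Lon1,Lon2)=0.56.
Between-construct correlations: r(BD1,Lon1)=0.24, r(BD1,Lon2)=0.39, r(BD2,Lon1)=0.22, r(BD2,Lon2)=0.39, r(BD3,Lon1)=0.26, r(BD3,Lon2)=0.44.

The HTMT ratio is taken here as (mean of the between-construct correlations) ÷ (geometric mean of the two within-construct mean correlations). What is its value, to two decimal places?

Mean between = 1.94/6 = 0.3233.
Mean within-BD = 1.78/3 = 0.5933; mean within-Lon = 0.56/1 = 0.5600.
Geometric mean = √(0.5933 × 0.5600) = 0.5764.
HTMT = 0.3233 / 0.5764 = 0.56.

0.56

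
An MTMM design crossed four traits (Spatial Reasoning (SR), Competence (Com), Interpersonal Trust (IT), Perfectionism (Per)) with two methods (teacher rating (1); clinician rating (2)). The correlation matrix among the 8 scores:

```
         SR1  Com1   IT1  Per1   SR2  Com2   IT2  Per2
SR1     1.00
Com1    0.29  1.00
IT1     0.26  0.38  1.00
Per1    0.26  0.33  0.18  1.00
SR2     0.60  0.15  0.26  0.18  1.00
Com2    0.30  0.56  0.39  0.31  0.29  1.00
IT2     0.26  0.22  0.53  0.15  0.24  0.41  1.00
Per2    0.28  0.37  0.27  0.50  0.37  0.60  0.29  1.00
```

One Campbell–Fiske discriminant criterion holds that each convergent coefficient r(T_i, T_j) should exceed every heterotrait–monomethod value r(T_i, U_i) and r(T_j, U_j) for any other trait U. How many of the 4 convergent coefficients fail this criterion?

Convergent coefficients and their comparison sets:
SR (methods 1·2): 0.60 vs {0.29, 0.29, 0.26, 0.24, 0.26, 0.37} → pass.
Com (methods 1·2): 0.56 vs {0.29, 0.29, 0.38, 0.41, 0.33, 0.60} → fail.
IT (methods 1·2): 0.53 vs {0.26, 0.24, 0.38, 0.41, 0.18, 0.29} → pass.
Per (methods 1·2): 0.50 vs {0.26, 0.37, 0.33, 0.60, 0.18, 0.29} → fail.
2 of 4 fail.

2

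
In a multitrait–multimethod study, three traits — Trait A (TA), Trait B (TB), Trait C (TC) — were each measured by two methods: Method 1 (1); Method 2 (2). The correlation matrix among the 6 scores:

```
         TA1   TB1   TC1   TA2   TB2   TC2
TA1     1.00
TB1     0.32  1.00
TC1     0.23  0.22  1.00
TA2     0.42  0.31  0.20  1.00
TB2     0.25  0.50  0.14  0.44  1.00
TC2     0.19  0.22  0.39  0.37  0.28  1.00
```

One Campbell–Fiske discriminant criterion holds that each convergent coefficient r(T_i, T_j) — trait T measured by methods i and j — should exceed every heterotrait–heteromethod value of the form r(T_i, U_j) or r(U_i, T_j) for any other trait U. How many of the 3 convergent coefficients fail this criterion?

Checking each validity diagonal entry against its comparison values:
TA (methods 1·2): 0.42 vs {0.25, 0.31, 0.19, 0.20} → pass.
TB (methods 1·2): 0.50 vs {0.31, 0.25, 0.22, 0.14} → pass.
TC (methods 1·2): 0.39 vs {0.20, 0.19, 0.14, 0.22} → pass.
0 of 3 fail.

0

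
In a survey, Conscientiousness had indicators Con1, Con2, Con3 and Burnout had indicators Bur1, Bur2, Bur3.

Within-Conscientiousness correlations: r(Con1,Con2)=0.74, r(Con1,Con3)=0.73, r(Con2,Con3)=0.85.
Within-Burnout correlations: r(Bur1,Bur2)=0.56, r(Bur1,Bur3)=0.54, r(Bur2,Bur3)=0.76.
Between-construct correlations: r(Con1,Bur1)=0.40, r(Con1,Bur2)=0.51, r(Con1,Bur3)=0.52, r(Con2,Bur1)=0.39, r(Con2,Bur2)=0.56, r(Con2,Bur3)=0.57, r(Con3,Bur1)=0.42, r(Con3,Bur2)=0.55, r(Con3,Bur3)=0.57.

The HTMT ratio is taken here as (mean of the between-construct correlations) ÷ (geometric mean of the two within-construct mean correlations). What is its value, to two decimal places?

Mean heterotrait r = 4.49/9 = 0.4989.
Mean within-Con = 2.32/3 = 0.7733; mean within-Bur = 1.86/3 = 0.6200.
Geometric mean = √(0.7733 × 0.6200) = 0.6924.
HTMT = 0.4989 / 0.6924 = 0.72.

0.72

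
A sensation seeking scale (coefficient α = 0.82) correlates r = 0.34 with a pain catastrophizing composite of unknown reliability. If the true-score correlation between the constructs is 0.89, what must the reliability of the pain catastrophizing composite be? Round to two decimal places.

0.18

r_true = r_obs / √(r_xx · r_yy) ⇒ 0.89 = 0.34 / √(0.82 · r_yy).
√(0.82 · r_yy) = 0.34 / 0.89 = 0.3820; 0.82 · r_yy = 0.1459; r_yy = 0.1459 / 0.82 ≈ 0.18.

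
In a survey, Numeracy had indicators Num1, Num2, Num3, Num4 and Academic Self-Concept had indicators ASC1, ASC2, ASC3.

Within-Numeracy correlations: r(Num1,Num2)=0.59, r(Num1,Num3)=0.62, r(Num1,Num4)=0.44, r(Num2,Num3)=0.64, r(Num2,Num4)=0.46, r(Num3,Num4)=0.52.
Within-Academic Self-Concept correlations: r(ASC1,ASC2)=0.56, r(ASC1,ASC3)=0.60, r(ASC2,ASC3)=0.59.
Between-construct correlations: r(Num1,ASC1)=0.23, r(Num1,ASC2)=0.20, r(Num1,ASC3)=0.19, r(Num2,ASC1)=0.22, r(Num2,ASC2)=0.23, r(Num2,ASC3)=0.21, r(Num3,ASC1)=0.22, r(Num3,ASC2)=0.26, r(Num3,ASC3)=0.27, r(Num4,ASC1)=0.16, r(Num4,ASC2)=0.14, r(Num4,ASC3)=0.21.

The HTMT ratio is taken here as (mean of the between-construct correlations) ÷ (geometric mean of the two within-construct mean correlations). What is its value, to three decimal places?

0.375

Mean heterotrait r = 2.54/12 = 0.2117.
Mean within-Num = 3.27/6 = 0.5450; mean within-ASC = 1.75/3 = 0.5833.
Geometric mean = √(0.5450 × 0.5833) = 0.5638.
HTMT = 0.2117 / 0.5638 = 0.375.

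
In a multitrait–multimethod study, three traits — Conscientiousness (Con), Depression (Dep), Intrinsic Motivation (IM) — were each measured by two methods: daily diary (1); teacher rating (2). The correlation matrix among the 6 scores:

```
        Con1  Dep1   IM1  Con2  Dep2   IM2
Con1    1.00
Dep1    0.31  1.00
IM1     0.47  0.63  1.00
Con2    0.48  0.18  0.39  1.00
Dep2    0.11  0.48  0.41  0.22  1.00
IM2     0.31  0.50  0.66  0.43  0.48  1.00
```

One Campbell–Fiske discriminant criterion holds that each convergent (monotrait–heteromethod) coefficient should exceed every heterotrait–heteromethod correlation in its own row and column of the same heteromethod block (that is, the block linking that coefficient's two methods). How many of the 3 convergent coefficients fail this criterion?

Convergent coefficients and their comparison sets:
Con (methods 1·2): 0.48 vs {0.11, 0.18, 0.31, 0.39} → pass.
Dep (methods 1·2): 0.48 vs {0.18, 0.11, 0.50, 0.41} → fail.
IM (methods 1·2): 0.66 vs {0.39, 0.31, 0.41, 0.50} → pass.
1 of 3 fail.

1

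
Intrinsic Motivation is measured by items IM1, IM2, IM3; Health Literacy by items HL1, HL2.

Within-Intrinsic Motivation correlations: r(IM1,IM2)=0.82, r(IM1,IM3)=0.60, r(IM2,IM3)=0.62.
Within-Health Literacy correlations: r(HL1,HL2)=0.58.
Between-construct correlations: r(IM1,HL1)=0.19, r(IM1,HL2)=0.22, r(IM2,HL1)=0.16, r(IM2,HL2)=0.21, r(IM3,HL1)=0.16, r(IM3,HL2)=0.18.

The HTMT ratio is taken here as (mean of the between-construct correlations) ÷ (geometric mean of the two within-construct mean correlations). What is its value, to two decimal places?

0.30

Mean heterotrait r = 1.12/6 = 0.1867.
Mean within-IM = 2.04/3 = 0.6800; mean within-HL = 0.58/1 = 0.5800.
Geometric mean = √(0.6800 × 0.5800) = 0.6280.
HTMT = 0.1867 / 0.6280 = 0.30.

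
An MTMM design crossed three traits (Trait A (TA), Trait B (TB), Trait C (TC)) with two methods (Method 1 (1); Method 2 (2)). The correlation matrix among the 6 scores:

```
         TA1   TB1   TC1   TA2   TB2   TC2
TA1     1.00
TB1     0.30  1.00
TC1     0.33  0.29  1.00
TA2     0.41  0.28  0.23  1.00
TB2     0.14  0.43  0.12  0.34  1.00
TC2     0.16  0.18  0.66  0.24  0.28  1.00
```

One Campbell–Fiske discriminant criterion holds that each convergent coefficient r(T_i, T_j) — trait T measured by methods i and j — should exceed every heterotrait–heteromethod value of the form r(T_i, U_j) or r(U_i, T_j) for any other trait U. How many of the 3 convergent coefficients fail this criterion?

0

Convergent coefficients and their comparison sets:
TA (methods 1·2): 0.41 vs {0.14, 0.28, 0.16, 0.23} → pass.
TB (methods 1·2): 0.43 vs {0.28, 0.14, 0.18, 0.12} → pass.
TC (methods 1·2): 0.66 vs {0.23, 0.16, 0.12, 0.18} → pass.
0 of 3 fail.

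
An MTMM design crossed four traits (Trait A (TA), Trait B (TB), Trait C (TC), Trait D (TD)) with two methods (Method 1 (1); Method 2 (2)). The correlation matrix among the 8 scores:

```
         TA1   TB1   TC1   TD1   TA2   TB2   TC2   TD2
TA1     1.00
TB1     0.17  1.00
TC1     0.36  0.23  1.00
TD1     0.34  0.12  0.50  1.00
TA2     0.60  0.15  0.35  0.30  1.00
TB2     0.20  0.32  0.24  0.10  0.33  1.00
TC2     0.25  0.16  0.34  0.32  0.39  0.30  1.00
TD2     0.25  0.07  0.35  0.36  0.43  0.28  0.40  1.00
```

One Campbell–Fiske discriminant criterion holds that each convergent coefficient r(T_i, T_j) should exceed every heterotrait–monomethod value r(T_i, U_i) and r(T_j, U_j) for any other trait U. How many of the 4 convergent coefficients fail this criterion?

Each convergent coefficient versus the relevant comparison correlations:
TA (methods 1·2): 0.60 vs {0.17, 0.33, 0.36, 0.39, 0.34, 0.43} → pass.
TB (methods 1·2): 0.32 vs {0.17, 0.33, 0.23, 0.30, 0.12, 0.28} → fail.
TC (methods 1·2): 0.34 vs {0.36, 0.39, 0.23, 0.30, 0.50, 0.40} → fail.
TD (methods 1·2): 0.36 vs {0.34, 0.43, 0.12, 0.28, 0.50, 0.40} → fail.
3 of 4 fail.

3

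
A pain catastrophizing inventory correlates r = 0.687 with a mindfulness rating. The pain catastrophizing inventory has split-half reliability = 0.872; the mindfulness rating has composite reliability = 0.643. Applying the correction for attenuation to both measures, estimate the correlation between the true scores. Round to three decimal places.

r_true = r_obs / √(r_xx · r_yy) = 0.687 / √(0.872 × 0.643) = 0.687 / √0.560696 = 0.687 / 0.7488 ≈ 0.917.

0.917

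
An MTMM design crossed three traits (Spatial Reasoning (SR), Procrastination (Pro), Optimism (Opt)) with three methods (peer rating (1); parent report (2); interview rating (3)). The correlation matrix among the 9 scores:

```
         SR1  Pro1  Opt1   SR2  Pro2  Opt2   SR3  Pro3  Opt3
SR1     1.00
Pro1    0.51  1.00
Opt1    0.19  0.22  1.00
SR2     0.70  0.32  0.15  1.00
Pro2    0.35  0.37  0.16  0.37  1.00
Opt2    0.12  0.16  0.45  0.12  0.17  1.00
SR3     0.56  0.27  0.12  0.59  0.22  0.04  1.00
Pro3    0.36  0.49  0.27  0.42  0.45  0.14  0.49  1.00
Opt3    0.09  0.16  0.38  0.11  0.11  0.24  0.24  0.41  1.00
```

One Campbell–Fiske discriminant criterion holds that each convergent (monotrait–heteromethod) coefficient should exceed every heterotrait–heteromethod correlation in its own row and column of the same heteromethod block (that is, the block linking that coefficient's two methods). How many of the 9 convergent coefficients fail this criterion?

0

Convergent coefficients and their comparison sets:
SR (methods 1·2): 0.70 vs {0.35, 0.32, 0.12, 0.15} → pass.
SR (methods 1·3): 0.56 vs {0.36, 0.27, 0.09, 0.12} → pass.
SR (methods 2·3): 0.59 vs {0.42, 0.22, 0.11, 0.04} → pass.
Pro (methods 1·2): 0.37 vs {0.32, 0.35, 0.16, 0.16} → pass.
Pro (methods 1·3): 0.49 vs {0.27, 0.36, 0.16, 0.27} → pass.
Pro (methods 2·3): 0.45 vs {0.22, 0.42, 0.11, 0.14} → pass.
Opt (methods 1·2): 0.45 vs {0.15, 0.12, 0.16, 0.16} → pass.
Opt (methods 1·3): 0.38 vs {0.12, 0.09, 0.27, 0.16} → pass.
Opt (methods 2·3): 0.24 vs {0.04, 0.11, 0.14, 0.11} → pass.
0 of 9 fail.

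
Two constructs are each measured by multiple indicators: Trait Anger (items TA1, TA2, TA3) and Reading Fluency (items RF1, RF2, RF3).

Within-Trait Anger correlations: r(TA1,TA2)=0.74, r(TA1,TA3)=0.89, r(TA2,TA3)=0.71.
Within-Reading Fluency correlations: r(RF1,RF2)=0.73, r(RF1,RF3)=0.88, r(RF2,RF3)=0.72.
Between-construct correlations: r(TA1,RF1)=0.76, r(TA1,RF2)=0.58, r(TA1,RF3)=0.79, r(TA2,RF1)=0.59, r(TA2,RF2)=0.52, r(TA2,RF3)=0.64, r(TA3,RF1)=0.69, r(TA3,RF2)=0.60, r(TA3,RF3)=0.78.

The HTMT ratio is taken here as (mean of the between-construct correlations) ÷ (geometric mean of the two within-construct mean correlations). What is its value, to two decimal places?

Mean between = 5.95/9 = 0.6611.
Mean within-TA = 2.34/3 = 0.7800; mean within-RF = 2.33/3 = 0.7767.
Geometric mean = √(0.7800 × 0.7767) = 0.7783.
HTMT = 0.6611 / 0.7783 = 0.85.

0.85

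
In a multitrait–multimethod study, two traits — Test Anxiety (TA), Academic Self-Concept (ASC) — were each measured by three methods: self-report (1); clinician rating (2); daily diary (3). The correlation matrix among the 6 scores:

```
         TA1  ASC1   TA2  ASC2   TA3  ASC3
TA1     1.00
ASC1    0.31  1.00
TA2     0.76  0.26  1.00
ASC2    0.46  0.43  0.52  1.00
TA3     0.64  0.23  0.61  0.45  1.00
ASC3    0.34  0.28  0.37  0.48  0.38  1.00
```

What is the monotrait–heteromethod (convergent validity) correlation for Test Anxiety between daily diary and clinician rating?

Same trait (TA), different methods: r(TA3, TA2) = 0.61.

0.61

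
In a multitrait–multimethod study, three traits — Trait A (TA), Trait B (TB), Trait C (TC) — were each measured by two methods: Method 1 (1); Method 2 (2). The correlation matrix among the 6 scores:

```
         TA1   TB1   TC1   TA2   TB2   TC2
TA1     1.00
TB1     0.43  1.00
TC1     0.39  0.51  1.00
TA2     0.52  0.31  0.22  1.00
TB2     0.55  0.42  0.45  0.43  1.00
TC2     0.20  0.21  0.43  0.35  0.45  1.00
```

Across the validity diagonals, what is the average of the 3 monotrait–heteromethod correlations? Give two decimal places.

Convergent values: 0.52, 0.42, 0.43; mean = 1.37/3 = 0.46.

0.46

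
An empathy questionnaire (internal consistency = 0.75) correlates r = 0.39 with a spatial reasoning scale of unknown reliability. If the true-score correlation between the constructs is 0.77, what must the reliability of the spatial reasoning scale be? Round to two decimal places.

r_true = r_obs / √(r_xx · r_yy) ⇒ 0.77 = 0.39 / √(0.75 · r_yy).
√(0.75 · r_yy) = 0.39 / 0.77 = 0.5065; 0.75 · r_yy = 0.2565; r_yy = 0.2565 / 0.75 ≈ 0.34.

0.34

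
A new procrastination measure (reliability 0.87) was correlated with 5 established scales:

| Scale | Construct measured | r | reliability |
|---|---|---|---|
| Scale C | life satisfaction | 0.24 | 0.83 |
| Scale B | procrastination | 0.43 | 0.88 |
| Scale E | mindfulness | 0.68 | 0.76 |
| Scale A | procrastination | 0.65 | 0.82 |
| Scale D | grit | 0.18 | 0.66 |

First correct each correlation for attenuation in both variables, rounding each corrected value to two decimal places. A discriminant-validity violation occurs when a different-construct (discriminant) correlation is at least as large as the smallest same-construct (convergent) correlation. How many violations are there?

1

Disattenuated r (r / √(r_scale · r_new)):
  Scale C (disc): 0.24 / √(0.83·0.87) = 0.28
  Scale B (conv): 0.43 / √(0.88·0.87) = 0.49
  Scale E (disc): 0.68 / √(0.76·0.87) = 0.84
  Scale A (conv): 0.65 / √(0.82·0.87) = 0.77
  Scale D (disc): 0.18 / √(0.66·0.87) = 0.24
Smallest convergent = 0.49. Discriminant values: 0.28, 0.84, 0.24; count ≥ 0.49 → 1.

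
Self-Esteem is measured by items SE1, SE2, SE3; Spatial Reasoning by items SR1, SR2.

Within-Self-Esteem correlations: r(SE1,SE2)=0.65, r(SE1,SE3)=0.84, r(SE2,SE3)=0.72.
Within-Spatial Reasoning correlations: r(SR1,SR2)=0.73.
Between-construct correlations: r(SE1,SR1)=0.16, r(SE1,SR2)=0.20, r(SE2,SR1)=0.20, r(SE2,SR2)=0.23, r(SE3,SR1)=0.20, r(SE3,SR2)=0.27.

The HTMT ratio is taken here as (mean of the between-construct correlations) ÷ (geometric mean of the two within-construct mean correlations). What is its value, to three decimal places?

Between-construct mean = 1.26/6 = 0.2100.
Mean within-SE = 2.21/3 = 0.7367; mean within-SR = 0.73/1 = 0.7300.
Geometric mean = √(0.7367 × 0.7300) = 0.7333.
HTMT = 0.2100 / 0.7333 = 0.286.

0.286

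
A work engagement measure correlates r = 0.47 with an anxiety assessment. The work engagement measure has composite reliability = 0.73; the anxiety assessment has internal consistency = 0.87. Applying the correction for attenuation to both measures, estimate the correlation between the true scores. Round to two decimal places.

0.59

r_true = r_obs / √(r_xx · r_yy) = 0.47 / √(0.73 × 0.87) = 0.47 / √0.6351 = 0.47 / 0.7969 ≈ 0.59.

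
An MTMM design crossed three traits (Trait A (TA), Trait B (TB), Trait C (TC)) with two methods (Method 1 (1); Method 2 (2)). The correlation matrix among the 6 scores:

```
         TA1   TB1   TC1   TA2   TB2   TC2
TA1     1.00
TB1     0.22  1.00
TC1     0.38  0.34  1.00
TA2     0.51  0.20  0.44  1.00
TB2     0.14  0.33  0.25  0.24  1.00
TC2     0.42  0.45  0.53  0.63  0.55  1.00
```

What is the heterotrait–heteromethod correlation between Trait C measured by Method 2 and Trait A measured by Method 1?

Different traits and methods: r(TC2, TA1) = 0.42.

0.42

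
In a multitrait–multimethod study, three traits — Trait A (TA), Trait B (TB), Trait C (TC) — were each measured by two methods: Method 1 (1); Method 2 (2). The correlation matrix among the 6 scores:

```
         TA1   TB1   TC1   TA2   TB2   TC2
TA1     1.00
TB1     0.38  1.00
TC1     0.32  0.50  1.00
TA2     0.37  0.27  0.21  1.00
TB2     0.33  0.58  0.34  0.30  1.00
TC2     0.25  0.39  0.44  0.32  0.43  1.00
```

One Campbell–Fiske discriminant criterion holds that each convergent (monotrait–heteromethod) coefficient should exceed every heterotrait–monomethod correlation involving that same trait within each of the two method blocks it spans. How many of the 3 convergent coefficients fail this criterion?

2

Checking each validity diagonal entry against its comparison values:
TA (methods 1·2): 0.37 vs {0.38, 0.30, 0.32, 0.32} → fail.
TB (methods 1·2): 0.58 vs {0.38, 0.30, 0.50, 0.43} → pass.
TC (methods 1·2): 0.44 vs {0.32, 0.32, 0.50, 0.43} → fail.
2 of 3 fail.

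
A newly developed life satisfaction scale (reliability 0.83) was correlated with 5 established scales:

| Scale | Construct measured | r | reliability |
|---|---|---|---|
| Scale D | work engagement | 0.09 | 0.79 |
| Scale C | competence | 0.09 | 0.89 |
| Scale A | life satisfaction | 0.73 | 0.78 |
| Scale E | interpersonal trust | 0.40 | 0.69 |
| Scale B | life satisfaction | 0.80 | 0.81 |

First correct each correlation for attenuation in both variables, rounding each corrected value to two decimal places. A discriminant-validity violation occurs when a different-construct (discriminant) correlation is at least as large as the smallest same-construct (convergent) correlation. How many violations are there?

Disattenuated r (r / √(r_scale · r_new)):
  Scale D (disc): 0.09 / √(0.79·0.83) = 0.11
  Scale C (disc): 0.09 / √(0.89·0.83) = 0.10
  Scale A (conv): 0.73 / √(0.78·0.83) = 0.91
  Scale E (disc): 0.40 / √(0.69·0.83) = 0.53
  Scale B (conv): 0.80 / √(0.81·0.83) = 0.98
Smallest convergent = 0.91. Discriminant values: 0.11, 0.10, 0.53; count ≥ 0.91 → 0.

0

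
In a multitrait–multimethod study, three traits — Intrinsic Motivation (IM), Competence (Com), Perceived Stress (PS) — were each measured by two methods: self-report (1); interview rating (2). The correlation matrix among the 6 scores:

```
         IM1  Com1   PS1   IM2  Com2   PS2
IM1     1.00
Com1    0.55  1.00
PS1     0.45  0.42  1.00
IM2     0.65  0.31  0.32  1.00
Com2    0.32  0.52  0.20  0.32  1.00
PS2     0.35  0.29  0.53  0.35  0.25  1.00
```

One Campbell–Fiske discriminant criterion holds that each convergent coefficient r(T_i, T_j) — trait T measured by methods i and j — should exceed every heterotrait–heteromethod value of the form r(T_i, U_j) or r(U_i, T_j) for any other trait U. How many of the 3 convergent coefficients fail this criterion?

Checking each validity diagonal entry against its comparison values:
IM (methods 1·2): 0.65 vs {0.32, 0.31, 0.35, 0.32} → pass.
Com (methods 1·2): 0.52 vs {0.31, 0.32, 0.29, 0.20} → pass.
PS (methods 1·2): 0.53 vs {0.32, 0.35, 0.20, 0.29} → pass.
0 of 3 fail.

0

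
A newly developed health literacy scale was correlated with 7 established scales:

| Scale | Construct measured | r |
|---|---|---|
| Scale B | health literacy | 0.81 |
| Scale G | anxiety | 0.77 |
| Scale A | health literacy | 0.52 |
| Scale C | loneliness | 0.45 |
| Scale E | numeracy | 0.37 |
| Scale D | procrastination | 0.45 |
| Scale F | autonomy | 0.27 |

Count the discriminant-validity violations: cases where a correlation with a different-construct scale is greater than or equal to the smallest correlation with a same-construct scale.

Convergent (same construct = health literacy): Scale B, Scale A.
Smallest convergent = 0.52. Discriminant values: 0.77, 0.45, 0.37, 0.45, 0.27; count ≥ 0.52 → 1.

1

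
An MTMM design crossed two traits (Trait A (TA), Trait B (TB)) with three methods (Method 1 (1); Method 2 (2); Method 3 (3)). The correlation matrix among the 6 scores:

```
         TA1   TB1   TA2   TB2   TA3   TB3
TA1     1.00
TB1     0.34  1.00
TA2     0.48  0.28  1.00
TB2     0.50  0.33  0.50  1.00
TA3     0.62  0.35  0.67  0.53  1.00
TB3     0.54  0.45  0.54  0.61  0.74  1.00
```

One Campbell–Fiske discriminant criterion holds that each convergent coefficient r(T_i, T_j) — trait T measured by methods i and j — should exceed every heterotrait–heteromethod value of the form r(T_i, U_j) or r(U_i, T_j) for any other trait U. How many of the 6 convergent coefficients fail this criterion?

3

Checking each validity diagonal entry against its comparison values:
TA (methods 1·2): 0.48 vs {0.50, 0.28} → fail.
TA (methods 1·3): 0.62 vs {0.54, 0.35} → pass.
TA (methods 2·3): 0.67 vs {0.54, 0.53} → pass.
TB (methods 1·2): 0.33 vs {0.28, 0.50} → fail.
TB (methods 1·3): 0.45 vs {0.35, 0.54} → fail.
TB (methods 2·3): 0.61 vs {0.53, 0.54} → pass.
3 of 6 fail.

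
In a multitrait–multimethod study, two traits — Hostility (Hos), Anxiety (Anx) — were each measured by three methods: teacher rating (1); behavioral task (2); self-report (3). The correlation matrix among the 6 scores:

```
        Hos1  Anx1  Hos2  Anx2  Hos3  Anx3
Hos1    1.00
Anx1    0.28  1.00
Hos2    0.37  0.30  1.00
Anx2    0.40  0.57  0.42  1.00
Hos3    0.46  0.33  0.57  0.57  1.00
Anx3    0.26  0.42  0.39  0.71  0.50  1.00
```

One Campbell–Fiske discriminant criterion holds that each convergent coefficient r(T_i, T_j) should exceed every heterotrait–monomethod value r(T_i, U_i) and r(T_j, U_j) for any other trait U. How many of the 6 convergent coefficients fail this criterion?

Checking each validity diagonal entry against its comparison values:
Hos (methods 1·2): 0.37 vs {0.28, 0.42} → fail.
Hos (methods 1·3): 0.46 vs {0.28, 0.50} → fail.
Hos (methods 2·3): 0.57 vs {0.42, 0.50} → pass.
Anx (methods 1·2): 0.57 vs {0.28, 0.42} → pass.
Anx (methods 1·3): 0.42 vs {0.28, 0.50} → fail.
Anx (methods 2·3): 0.71 vs {0.42, 0.50} → pass.
3 of 6 fail.

3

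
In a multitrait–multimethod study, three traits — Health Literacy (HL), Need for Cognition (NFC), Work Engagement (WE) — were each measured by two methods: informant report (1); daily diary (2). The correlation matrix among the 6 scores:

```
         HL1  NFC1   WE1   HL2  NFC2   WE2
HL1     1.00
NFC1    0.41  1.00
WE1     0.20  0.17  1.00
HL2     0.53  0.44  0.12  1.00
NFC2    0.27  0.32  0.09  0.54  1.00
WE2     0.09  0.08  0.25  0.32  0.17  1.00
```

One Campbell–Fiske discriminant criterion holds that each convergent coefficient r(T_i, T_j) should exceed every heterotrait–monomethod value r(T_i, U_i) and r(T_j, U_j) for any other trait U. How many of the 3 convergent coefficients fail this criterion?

3

Each convergent coefficient versus the relevant comparison correlations:
HL (methods 1·2): 0.53 vs {0.41, 0.54, 0.20, 0.32} → fail.
NFC (methods 1·2): 0.32 vs {0.41, 0.54, 0.17, 0.17} → fail.
WE (methods 1·2): 0.25 vs {0.20, 0.32, 0.17, 0.17} → fail.
3 of 3 fail.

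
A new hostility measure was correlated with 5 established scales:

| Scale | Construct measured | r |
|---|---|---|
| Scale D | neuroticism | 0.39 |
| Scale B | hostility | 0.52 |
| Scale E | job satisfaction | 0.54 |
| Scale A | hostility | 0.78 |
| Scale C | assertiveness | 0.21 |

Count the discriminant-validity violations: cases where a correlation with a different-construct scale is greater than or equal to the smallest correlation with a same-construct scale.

Convergent (same construct = hostility): Scale B, Scale A.
Smallest convergent = 0.52. Discriminant values: 0.39, 0.54, 0.21; count ≥ 0.52 → 1.

1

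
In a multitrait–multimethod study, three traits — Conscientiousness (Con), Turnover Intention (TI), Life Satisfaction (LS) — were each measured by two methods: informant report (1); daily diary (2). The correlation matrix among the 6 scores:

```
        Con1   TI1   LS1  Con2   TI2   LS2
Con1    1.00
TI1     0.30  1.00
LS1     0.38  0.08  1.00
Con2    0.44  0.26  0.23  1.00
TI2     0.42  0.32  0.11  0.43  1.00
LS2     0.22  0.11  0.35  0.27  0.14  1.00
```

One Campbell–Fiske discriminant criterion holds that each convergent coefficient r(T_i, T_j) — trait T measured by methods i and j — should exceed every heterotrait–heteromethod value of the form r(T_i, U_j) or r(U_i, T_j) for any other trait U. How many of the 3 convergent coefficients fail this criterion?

Each convergent coefficient versus the relevant comparison correlations:
Con (methods 1·2): 0.44 vs {0.42, 0.26, 0.22, 0.23} → pass.
TI (methods 1·2): 0.32 vs {0.26, 0.42, 0.11, 0.11} → fail.
LS (methods 1·2): 0.35 vs {0.23, 0.22, 0.11, 0.11} → pass.
1 of 3 fail.

1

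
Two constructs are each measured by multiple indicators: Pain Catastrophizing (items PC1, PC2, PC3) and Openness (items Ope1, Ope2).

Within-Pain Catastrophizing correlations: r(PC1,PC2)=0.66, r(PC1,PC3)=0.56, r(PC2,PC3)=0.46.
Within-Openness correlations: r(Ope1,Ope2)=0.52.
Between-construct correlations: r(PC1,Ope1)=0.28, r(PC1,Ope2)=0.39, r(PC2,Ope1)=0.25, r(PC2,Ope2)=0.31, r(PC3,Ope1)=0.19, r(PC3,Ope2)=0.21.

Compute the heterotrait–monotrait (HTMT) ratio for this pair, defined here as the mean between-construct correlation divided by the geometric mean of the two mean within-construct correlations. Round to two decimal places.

0.50

Mean between = 1.63/6 = 0.2717.
Mean within-PC = 1.68/3 = 0.5600; mean within-Ope = 0.52/1 = 0.5200.
Geometric mean = √(0.5600 × 0.5200) = 0.5396.
HTMT = 0.2717 / 0.5396 = 0.50.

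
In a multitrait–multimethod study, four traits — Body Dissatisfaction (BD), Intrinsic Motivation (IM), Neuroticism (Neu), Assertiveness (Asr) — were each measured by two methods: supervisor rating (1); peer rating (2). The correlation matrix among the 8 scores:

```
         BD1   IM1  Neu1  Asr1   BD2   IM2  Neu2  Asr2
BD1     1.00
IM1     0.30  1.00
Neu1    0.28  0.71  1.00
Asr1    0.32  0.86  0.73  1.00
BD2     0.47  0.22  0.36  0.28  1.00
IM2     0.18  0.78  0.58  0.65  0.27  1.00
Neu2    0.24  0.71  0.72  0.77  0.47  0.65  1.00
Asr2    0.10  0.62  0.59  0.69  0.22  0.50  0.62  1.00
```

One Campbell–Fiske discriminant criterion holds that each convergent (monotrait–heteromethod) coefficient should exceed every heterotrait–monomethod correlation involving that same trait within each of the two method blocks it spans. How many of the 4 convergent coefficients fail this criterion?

4

Each convergent coefficient versus the relevant comparison correlations:
BD (methods 1·2): 0.47 vs {0.30, 0.27, 0.28, 0.47, 0.32, 0.22} → fail.
IM (methods 1·2): 0.78 vs {0.30, 0.27, 0.71, 0.65, 0.86, 0.50} → fail.
Neu (methods 1·2): 0.72 vs {0.28, 0.47, 0.71, 0.65, 0.73, 0.62} → fail.
Asr (methods 1·2): 0.69 vs {0.32, 0.22, 0.86, 0.50, 0.73, 0.62} → fail.
4 of 4 fail.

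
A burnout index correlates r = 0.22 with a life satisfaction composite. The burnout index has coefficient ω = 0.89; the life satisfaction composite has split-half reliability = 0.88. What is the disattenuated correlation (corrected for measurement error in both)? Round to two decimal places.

r_true = r_obs / √(r_xx · r_yy) = 0.22 / √(0.89 × 0.88) = 0.22 / √0.7832 = 0.22 / 0.8850 ≈ 0.25.

0.25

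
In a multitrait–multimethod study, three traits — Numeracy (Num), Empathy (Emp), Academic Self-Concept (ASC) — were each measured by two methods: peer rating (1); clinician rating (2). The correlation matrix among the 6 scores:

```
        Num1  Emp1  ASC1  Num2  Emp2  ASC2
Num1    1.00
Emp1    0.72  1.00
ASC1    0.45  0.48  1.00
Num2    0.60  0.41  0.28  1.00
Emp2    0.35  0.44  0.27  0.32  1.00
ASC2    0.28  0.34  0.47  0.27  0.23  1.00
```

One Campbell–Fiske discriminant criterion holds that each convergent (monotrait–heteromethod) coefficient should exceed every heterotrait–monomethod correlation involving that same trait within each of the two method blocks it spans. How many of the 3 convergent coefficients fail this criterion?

3

Checking each validity diagonal entry against its comparison values:
Num (methods 1·2): 0.60 vs {0.72, 0.32, 0.45, 0.27} → fail.
Emp (methods 1·2): 0.44 vs {0.72, 0.32, 0.48, 0.23} → fail.
ASC (methods 1·2): 0.47 vs {0.45, 0.27, 0.48, 0.23} → fail.
3 of 3 fail.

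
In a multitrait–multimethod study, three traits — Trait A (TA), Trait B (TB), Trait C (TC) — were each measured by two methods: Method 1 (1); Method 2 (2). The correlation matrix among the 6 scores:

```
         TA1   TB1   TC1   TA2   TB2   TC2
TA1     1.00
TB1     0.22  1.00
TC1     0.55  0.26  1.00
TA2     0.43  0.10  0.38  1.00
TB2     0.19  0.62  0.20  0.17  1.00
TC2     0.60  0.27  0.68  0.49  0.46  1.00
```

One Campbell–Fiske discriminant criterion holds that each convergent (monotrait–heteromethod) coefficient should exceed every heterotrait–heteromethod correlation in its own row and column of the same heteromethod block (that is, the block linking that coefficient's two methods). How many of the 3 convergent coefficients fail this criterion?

1

Convergent coefficients and their comparison sets:
TA (methods 1·2): 0.43 vs {0.19, 0.10, 0.60, 0.38} → fail.
TB (methods 1·2): 0.62 vs {0.10, 0.19, 0.27, 0.20} → pass.
TC (methods 1·2): 0.68 vs {0.38, 0.60, 0.20, 0.27} → pass.
1 of 3 fail.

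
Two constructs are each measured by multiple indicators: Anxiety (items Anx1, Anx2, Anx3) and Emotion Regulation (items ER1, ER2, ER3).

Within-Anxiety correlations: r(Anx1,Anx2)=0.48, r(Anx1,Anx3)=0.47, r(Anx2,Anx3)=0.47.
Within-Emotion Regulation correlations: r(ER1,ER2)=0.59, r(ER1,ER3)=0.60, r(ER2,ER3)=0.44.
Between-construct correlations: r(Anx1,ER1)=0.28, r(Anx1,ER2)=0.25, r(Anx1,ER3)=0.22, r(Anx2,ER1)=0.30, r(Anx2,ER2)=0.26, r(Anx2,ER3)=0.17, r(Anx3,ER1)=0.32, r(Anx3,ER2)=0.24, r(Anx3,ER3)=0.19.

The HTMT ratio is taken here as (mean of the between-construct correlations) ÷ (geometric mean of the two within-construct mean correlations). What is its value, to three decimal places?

0.489

Mean between = 2.23/9 = 0.2478.
Mean within-Anx = 1.42/3 = 0.4733; mean within-ER = 1.63/3 = 0.5433.
Geometric mean = √(0.4733 × 0.5433) = 0.5071.
HTMT = 0.2478 / 0.5071 = 0.489.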